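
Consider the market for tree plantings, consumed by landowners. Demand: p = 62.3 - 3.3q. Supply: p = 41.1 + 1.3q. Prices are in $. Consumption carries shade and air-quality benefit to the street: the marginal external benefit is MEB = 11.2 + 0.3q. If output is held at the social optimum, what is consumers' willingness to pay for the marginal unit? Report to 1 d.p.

P = $37.4

Social marginal benefit = demand + MEB = 73.5 - 3.0q.
Set SMB = MC: 73.5 - 3.0q = 41.1 + 1.3q → q* = 7.5349.
Consumer price on the demand curve at q*: 62.3 − 3.3×7.5349 = 37.4348.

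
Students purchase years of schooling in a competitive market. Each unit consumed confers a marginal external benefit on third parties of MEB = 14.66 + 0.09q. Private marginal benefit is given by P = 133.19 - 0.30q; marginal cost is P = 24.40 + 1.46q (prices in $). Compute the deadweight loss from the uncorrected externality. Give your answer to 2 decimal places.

Market equilibrium (private): 24.40 + 1.46q = 133.19 - 0.30q → q_m = 61.8125.
Social marginal benefit = demand + MEB = 147.85 - 0.21q.
Set SMB = MC: 147.85 - 0.21q = 24.40 + 1.46q → q* = 73.9222.
Between q* and q_m the wedge SMB − MC runs linearly from 0 to MEB(q_m), so the loss is a triangle.
DWL = ½ × 12.1097 × 20.2231 = 122.4478.

DWL = $122.45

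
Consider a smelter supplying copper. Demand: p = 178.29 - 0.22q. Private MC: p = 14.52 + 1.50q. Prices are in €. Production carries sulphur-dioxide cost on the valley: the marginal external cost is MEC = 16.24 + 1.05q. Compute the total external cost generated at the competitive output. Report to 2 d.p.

€6305.90

Market equilibrium (private): 14.52 + 1.50q = 178.29 - 0.22q → q_m = 95.2151.
Total external cost = ∫₀^{q_m} (16.24 + 1.05q) dq = 16.24×95.2151 + ½×1.05×95.2151² = 6305.8987.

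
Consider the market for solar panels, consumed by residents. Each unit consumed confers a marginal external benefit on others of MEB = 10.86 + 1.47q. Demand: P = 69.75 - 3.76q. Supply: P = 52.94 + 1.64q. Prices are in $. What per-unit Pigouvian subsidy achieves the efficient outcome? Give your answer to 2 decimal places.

subsidy = $21.21 per unit

Social marginal benefit = demand + MEB = 80.61 - 2.29q.
Set SMB = MC: 80.61 - 2.29q = 52.94 + 1.64q → q* = 7.0407.
The Pigouvian subsidy equals MEB at q*: 10.86 + 1.47×7.0407 = 21.2098.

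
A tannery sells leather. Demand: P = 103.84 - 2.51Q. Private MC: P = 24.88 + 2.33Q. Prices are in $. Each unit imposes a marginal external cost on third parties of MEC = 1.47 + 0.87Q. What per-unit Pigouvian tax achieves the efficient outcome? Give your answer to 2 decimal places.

tax = $13.28 per unit

Social marginal cost = private MC + MEC = 26.35 + 3.20Q.
Set SMC = demand: 26.35 + 3.20Q = 103.84 - 2.51Q → Q* = 13.5709.
The Pigouvian tax equals MEC at Q*: 1.47 + 0.87×13.5709 = 13.2767.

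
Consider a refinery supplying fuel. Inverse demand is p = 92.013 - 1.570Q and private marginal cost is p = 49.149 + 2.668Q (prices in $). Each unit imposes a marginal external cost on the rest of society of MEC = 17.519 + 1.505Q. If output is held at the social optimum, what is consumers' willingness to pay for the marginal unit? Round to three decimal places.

Social marginal cost = private MC + MEC = 66.668 + 4.173Q.
Set SMC = demand: 66.668 + 4.173Q = 92.013 - 1.570Q → Q* = 4.4132.
Consumer price on the demand curve at Q*: 92.013 − 1.570×4.4132 = 85.0843.

P = $85.084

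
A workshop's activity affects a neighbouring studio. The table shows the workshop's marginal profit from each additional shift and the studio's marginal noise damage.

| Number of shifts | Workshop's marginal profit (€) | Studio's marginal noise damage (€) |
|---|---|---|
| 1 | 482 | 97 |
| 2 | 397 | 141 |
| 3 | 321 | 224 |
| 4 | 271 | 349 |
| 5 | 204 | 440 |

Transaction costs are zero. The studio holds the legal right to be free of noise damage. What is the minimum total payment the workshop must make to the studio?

Efficient level: marginal profit ≥ marginal noise damage through level 3, so k* = 3.
With the studio holding the right, the workshop must at least compensate total damage at k*: 97 + 141 + 224 = 462.

€462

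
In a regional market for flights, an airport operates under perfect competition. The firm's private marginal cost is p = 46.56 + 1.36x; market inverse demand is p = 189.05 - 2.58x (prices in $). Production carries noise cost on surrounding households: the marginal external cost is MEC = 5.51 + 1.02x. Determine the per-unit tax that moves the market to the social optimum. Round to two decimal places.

tax = $33.68 per unit

Social marginal cost = private MC + MEC = 52.07 + 2.38x.
Set SMC = demand: 52.07 + 2.38x = 189.05 - 2.58x → x* = 27.6169.
The Pigouvian tax equals MEC at x*: 5.51 + 1.02×27.6169 = 33.6792.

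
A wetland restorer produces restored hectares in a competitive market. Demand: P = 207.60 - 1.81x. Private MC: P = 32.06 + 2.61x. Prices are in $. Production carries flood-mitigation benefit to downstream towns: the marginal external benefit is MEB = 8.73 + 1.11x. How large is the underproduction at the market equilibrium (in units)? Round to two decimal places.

15.96 units

Market equilibrium (private): 32.06 + 2.61x = 207.60 - 1.81x → x_m = 39.7149.
Social marginal cost = private MC − MEB = 23.33 + 1.50x.
Set SMC = demand: 23.33 + 1.50x = 207.60 - 1.81x → x* = 55.6707.
Gap = |39.7149 − 55.6707| = 15.9558.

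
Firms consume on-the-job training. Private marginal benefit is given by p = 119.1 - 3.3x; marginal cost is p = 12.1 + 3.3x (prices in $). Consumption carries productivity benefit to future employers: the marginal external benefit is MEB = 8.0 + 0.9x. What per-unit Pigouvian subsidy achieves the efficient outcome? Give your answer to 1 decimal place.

subsidy = $26.2 per unit

Social marginal benefit = demand + MEB = 127.1 - 2.4x.
Set SMB = MC: 127.1 - 2.4x = 12.1 + 3.3x → x* = 20.1754.
The Pigouvian subsidy equals MEB at x*: 8.0 + 0.9×20.1754 = 26.1579.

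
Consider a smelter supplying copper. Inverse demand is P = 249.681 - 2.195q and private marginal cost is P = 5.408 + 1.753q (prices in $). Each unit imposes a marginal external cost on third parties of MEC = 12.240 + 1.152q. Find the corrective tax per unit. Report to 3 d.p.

tax = $64.652 per unit

Social marginal cost = private MC + MEC = 17.648 + 2.905q.
Set SMC = demand: 17.648 + 2.905q = 249.681 - 2.195q → q* = 45.4967.
The Pigouvian tax equals MEC at q*: 12.240 + 1.152×45.4967 = 64.6522.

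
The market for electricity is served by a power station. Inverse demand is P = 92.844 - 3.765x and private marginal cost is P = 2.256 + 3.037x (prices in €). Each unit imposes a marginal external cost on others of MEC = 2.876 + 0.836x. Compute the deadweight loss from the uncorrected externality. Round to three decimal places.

Market equilibrium (private): 2.256 + 3.037x = 92.844 - 3.765x → x_m = 13.3178.
Social marginal cost = private MC + MEC = 5.132 + 3.873x.
Set SMC = demand: 5.132 + 3.873x = 92.844 - 3.765x → x* = 11.4836.
The welfare-loss triangle has base |x_m − x*| and height MEC(x_m) (the vertical gap between SMC and demand is zero at x* and MEC at x_m).
DWL = ½ × 1.8342 × 14.0097 = 12.8483.

DWL = €12.848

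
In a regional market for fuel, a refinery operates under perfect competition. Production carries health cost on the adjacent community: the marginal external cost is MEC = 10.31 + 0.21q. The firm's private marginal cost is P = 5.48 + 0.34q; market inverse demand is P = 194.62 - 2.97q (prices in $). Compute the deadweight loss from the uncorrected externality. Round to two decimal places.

Market equilibrium (private): 5.48 + 0.34q = 194.62 - 2.97q → q_m = 57.1420.
Social marginal cost = private MC + MEC = 15.79 + 0.55q.
Set SMC = demand: 15.79 + 0.55q = 194.62 - 2.97q → q* = 50.8040.
The loss is the area between SMC and demand from q* to q_m; with linear curves that's a triangle of height MEC(q_m).
DWL = ½ × 6.3380 × 22.3098 = 70.6998.

DWL = $70.70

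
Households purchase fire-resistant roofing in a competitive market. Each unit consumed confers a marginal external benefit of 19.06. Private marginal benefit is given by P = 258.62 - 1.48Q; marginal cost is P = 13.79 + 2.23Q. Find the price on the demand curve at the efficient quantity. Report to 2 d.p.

P = 153.35

Social marginal benefit = demand + MEB = 277.68 - 1.48Q.
Set SMB = MC: 277.68 - 1.48Q = 13.79 + 2.23Q → Q* = 71.1294.
Consumer price on the demand curve at Q*: 258.62 − 1.48×71.1294 = 153.3485.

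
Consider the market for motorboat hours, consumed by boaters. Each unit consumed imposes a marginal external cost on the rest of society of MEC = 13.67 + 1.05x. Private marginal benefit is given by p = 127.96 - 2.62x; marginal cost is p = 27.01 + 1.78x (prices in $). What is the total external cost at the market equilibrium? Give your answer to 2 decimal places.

Market equilibrium (private): 27.01 + 1.78x = 127.96 - 2.62x → x_m = 22.9432.
Total external cost = ∫₀^{x_m} (13.67 + 1.05x) dx = 13.67×22.9432 + ½×1.05×22.9432² = 589.9885.

$589.99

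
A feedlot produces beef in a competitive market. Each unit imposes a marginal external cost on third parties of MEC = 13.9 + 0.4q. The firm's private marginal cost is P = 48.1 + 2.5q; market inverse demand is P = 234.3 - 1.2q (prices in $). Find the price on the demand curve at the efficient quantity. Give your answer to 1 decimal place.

Social marginal cost = private MC + MEC = 62.0 + 2.9q.
Set SMC = demand: 62.0 + 2.9q = 234.3 - 1.2q → q* = 42.0244.
Consumer price on the demand curve at q*: 234.3 − 1.2×42.0244 = 183.8707.

P = $183.9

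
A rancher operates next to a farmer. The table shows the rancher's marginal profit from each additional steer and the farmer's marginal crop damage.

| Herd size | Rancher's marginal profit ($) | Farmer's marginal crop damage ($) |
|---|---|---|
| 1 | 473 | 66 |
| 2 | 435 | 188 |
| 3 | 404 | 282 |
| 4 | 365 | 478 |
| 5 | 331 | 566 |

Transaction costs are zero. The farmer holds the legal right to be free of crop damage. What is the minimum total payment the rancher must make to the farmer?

Efficient level: marginal profit ≥ marginal crop damage through level 3, so k* = 3.
With the farmer holding the right, the rancher must at least compensate total damage at k*: 66 + 188 + 282 = 536.

$536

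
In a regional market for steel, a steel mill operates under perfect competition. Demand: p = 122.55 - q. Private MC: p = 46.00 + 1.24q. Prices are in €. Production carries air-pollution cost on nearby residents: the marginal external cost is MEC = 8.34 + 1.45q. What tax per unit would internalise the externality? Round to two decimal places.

Social marginal cost = private MC + MEC = 54.34 + 2.69q.
Set SMC = demand: 54.34 + 2.69q = 122.55 - q → q* = 18.4851.
The Pigouvian tax equals MEC at q*: 8.34 + 1.45×18.4851 = 35.1434.

tax = €35.14 per unit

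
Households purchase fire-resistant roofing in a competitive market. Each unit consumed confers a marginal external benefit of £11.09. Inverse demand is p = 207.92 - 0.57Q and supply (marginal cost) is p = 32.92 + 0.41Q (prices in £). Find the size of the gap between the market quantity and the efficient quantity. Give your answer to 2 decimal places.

Market equilibrium (private): 32.92 + 0.41Q = 207.92 - 0.57Q → Q_m = 178.5714.
Social marginal benefit = demand + MEB = 219.01 - 0.57Q.
Set SMB = MC: 219.01 - 0.57Q = 32.92 + 0.41Q → Q* = 189.8878.
Gap = |178.5714 − 189.8878| = 11.3164.

11.32 units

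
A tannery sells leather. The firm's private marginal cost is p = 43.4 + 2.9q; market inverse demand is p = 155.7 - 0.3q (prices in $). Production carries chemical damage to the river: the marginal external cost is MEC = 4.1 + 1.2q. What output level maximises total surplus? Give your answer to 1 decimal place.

Social marginal cost = private MC + MEC = 47.5 + 4.1q.
Set SMC = demand: 47.5 + 4.1q = 155.7 - 0.3q → q* = 24.5909.

q* = 24.6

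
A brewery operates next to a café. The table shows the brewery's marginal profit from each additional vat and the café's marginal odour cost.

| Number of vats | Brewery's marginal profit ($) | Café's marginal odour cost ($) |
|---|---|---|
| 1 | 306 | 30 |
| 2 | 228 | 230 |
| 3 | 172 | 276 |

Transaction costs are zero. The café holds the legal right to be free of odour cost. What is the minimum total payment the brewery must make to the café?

$30

Efficient level: marginal profit ≥ marginal odour cost through level 1, so k* = 1.
With the café holding the right, the brewery must at least compensate total damage at k*: 30 = 30.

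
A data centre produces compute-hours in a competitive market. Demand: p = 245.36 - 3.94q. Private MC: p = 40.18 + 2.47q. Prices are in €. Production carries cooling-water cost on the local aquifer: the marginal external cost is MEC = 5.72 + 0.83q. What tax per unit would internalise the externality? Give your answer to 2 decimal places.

Social marginal cost = private MC + MEC = 45.90 + 3.30q.
Set SMC = demand: 45.90 + 3.30q = 245.36 - 3.94q → q* = 27.5497.
The Pigouvian tax equals MEC at q*: 5.72 + 0.83×27.5497 = 28.5863.

tax = €28.59 per unit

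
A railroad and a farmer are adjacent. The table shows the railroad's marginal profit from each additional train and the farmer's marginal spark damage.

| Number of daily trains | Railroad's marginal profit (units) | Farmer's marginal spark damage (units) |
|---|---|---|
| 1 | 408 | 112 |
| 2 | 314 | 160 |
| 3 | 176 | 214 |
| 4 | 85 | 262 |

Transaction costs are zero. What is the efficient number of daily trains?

2

Bargaining reaches the level where marginal profit last exceeds marginal spark damage.
That holds through level 2 (314 ≥ 160) but not at 3 (176 < 214).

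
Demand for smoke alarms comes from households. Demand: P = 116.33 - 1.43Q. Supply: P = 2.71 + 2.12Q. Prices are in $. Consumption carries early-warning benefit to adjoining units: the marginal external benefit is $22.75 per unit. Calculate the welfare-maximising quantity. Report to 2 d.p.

Social marginal benefit = demand + MEB = 139.08 - 1.43Q.
Set SMB = MC: 139.08 - 1.43Q = 2.71 + 2.12Q → Q* = 38.4141.

Q* = 38.41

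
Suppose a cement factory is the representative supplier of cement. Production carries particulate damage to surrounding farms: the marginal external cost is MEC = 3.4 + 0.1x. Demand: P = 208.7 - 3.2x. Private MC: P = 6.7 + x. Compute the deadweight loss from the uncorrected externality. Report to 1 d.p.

Market equilibrium (private): 6.7 + x = 208.7 - 3.2x → x_m = 48.0952.
Social marginal cost = private MC + MEC = 10.1 + 1.1x.
Set SMC = demand: 10.1 + 1.1x = 208.7 - 3.2x → x* = 46.1860.
Height of the DWL triangle at x_m is SMC(x_m) − demand(x_m) = MEC(x_m) = 8.2095.
DWL = ½ × 1.9092 × 8.2095 = 7.8368.

DWL = 7.8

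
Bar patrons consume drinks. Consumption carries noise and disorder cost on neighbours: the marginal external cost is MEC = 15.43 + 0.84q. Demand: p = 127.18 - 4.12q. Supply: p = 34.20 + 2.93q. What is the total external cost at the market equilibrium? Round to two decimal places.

276.56

Market equilibrium (private): 34.20 + 2.93q = 127.18 - 4.12q → q_m = 13.1887.
Total external cost = ∫₀^{q_m} (15.43 + 0.84q) dq = 15.43×13.1887 + ½×0.84×13.1887² = 276.5572.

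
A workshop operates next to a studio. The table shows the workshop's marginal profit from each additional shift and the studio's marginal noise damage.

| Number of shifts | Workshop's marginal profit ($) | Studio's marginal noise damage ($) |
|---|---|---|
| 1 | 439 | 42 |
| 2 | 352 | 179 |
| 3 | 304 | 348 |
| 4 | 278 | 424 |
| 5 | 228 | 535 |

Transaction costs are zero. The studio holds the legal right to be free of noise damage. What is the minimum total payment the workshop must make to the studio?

Efficient level: marginal profit ≥ marginal noise damage through level 2, so k* = 2.
With the studio holding the right, the workshop must at least compensate total damage at k*: 42 + 179 = 221.

$221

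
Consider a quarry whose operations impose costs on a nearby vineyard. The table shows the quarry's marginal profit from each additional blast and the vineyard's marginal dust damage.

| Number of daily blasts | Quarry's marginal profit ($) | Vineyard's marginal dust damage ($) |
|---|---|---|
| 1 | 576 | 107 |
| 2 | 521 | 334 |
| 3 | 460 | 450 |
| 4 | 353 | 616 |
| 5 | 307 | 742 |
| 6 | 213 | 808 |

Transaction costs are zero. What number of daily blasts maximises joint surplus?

3

Bargaining reaches the level where marginal profit last exceeds marginal dust damage.
That holds through level 3 (460 ≥ 450) but not at 4 (353 < 616).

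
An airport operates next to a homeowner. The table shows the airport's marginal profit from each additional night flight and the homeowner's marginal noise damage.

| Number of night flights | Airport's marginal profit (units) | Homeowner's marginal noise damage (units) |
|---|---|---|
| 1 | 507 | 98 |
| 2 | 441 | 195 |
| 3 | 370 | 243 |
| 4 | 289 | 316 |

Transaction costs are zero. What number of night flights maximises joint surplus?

3

Bargaining reaches the level where marginal profit last exceeds marginal noise damage.
That holds through level 3 (370 ≥ 243) but not at 4 (289 < 316).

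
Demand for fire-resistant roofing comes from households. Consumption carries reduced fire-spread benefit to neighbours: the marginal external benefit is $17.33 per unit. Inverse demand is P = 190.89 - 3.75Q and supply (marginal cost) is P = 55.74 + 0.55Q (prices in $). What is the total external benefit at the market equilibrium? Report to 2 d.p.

$544.69

Market equilibrium (private): 55.74 + 0.55Q = 190.89 - 3.75Q → Q_m = 31.4302.
Total external benefit = MEB × Q_m = 17.33 × 31.4302 = 544.6854.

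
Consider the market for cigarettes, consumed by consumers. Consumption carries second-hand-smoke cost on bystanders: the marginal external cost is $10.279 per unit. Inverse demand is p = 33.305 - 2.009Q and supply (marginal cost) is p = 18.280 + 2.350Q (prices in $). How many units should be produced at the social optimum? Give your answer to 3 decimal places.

Social marginal benefit = demand − MEC = 23.026 - 2.009Q.
Set SMB = MC: 23.026 - 2.009Q = 18.280 + 2.350Q → Q* = 1.0888.

Q* = 1.089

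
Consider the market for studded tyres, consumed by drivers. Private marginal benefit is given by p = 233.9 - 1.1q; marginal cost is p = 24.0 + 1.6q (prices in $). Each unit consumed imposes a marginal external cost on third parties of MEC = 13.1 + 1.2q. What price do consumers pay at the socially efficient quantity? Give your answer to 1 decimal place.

P = $178.4

Social marginal benefit = demand − MEC = 220.8 - 2.3q.
Set SMB = MC: 220.8 - 2.3q = 24.0 + 1.6q → q* = 50.4615.
Consumer price on the demand curve at q*: 233.9 − 1.1×50.4615 = 178.3924.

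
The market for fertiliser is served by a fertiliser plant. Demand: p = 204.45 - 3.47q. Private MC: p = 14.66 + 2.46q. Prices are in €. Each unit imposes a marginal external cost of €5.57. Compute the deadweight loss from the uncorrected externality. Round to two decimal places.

Market equilibrium (private): 14.66 + 2.46q = 204.45 - 3.47q → q_m = 32.0051.
Social marginal cost = private MC + MEC = 20.23 + 2.46q.
Set SMC = demand: 20.23 + 2.46q = 204.45 - 3.47q → q* = 31.0658.
Between q* and q_m the wedge SMC − demand runs linearly from 0 to MEC(q_m), so the loss is a triangle.
DWL = ½ × 0.9393 × 5.5700 = 2.6160.

DWL = €2.62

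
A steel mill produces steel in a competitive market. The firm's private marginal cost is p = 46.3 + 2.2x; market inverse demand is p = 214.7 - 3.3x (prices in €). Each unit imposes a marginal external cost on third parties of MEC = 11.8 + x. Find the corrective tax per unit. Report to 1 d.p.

Social marginal cost = private MC + MEC = 58.1 + 3.2x.
Set SMC = demand: 58.1 + 3.2x = 214.7 - 3.3x → x* = 24.0923.
The Pigouvian tax equals MEC at x*: 11.8 + 1.0×24.0923 = 35.8923.

tax = €35.9 per unit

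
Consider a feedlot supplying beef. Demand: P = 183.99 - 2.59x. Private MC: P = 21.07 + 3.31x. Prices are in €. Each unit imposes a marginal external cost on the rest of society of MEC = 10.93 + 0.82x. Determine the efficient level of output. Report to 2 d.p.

Social marginal cost = private MC + MEC = 32.00 + 4.13x.
Set SMC = demand: 32.00 + 4.13x = 183.99 - 2.59x → x* = 22.6176.

x* = 22.62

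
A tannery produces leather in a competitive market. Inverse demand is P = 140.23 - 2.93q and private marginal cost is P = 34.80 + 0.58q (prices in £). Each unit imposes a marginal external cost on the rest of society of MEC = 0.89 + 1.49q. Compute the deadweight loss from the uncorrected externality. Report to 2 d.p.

Market equilibrium (private): 34.80 + 0.58q = 140.23 - 2.93q → q_m = 30.0370.
Social marginal cost = private MC + MEC = 35.69 + 2.07q.
Set SMC = demand: 35.69 + 2.07q = 140.23 - 2.93q → q* = 20.9080.
Height of the DWL triangle at q_m is SMC(q_m) − demand(q_m) = MEC(q_m) = 45.6452.
DWL = ½ × 9.1290 × 45.6452 = 208.3475.

DWL = £208.35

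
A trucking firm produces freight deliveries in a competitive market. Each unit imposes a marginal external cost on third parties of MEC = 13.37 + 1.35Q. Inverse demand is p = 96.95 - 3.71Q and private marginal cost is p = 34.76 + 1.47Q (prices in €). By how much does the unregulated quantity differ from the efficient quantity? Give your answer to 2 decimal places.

4.53 units

Market equilibrium (private): 34.76 + 1.47Q = 96.95 - 3.71Q → Q_m = 12.0058.
Social marginal cost = private MC + MEC = 48.13 + 2.82Q.
Set SMC = demand: 48.13 + 2.82Q = 96.95 - 3.71Q → Q* = 7.4763.
Gap = |12.0058 − 7.4763| = 4.5295.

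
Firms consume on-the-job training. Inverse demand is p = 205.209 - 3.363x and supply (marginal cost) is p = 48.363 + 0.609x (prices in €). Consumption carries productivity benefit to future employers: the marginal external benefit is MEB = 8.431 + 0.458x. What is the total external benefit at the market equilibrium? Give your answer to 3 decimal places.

Market equilibrium (private): 48.363 + 0.609x = 205.209 - 3.363x → x_m = 39.4879.
Total external benefit = ∫₀^{x_m} (8.431 + 0.458x) dx = 8.431×39.4879 + ½×0.458×39.4879² = 690.0009.

€690.001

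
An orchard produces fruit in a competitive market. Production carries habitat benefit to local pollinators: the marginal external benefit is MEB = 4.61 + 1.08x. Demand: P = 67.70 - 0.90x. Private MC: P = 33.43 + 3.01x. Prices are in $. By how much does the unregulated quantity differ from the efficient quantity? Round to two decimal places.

4.97 units

Market equilibrium (private): 33.43 + 3.01x = 67.70 - 0.90x → x_m = 8.7647.
Social marginal cost = private MC − MEB = 28.82 + 1.93x.
Set SMC = demand: 28.82 + 1.93x = 67.70 - 0.90x → x* = 13.7385.
Gap = |8.7647 − 13.7385| = 4.9738.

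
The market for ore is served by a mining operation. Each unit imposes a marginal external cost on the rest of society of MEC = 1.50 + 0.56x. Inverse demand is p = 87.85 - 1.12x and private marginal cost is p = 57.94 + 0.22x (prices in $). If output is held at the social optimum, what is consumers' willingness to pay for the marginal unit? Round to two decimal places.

Social marginal cost = private MC + MEC = 59.44 + 0.78x.
Set SMC = demand: 59.44 + 0.78x = 87.85 - 1.12x → x* = 14.9526.
Consumer price on the demand curve at x*: 87.85 − 1.12×14.9526 = 71.1031.

P = $71.10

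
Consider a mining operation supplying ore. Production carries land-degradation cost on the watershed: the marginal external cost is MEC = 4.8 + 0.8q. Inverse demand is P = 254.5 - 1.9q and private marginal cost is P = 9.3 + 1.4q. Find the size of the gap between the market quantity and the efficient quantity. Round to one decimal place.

15.7 units

Market equilibrium (private): 9.3 + 1.4q = 254.5 - 1.9q → q_m = 74.3030.
Social marginal cost = private MC + MEC = 14.1 + 2.2q.
Set SMC = demand: 14.1 + 2.2q = 254.5 - 1.9q → q* = 58.6341.
Gap = |74.3030 − 58.6341| = 15.6689.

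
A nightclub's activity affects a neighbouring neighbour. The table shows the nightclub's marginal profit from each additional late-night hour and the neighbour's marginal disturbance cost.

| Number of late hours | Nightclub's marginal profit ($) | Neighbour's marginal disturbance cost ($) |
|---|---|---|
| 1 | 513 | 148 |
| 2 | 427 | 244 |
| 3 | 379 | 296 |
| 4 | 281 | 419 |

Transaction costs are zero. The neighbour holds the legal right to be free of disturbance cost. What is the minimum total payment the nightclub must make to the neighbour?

Efficient level: marginal profit ≥ marginal disturbance cost through level 3, so k* = 3.
With the neighbour holding the right, the nightclub must at least compensate total damage at k*: 148 + 244 + 296 = 688.

$688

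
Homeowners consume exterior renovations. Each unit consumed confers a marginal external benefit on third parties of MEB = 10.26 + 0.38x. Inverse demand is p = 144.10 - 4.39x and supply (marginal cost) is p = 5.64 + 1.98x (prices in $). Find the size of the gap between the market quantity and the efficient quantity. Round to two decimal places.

3.09 units

Market equilibrium (private): 5.64 + 1.98x = 144.10 - 4.39x → x_m = 21.7363.
Social marginal benefit = demand + MEB = 154.36 - 4.01x.
Set SMB = MC: 154.36 - 4.01x = 5.64 + 1.98x → x* = 24.8280.
Gap = |21.7363 − 24.8280| = 3.0917.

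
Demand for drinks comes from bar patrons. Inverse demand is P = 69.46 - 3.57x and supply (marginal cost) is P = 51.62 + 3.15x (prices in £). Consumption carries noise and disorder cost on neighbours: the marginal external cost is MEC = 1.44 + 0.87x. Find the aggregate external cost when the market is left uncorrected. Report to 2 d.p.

£6.89

Market equilibrium (private): 51.62 + 3.15x = 69.46 - 3.57x → x_m = 2.6548.
Total external cost = ∫₀^{x_m} (1.44 + 0.87x) dx = 1.44×2.6548 + ½×0.87×2.6548² = 6.8888.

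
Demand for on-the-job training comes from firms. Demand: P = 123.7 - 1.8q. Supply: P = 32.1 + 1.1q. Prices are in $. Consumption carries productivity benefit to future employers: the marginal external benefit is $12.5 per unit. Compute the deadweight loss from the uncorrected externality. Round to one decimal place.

DWL = $26.9

Market equilibrium (private): 32.1 + 1.1q = 123.7 - 1.8q → q_m = 31.5862.
Social marginal benefit = demand + MEB = 136.2 - 1.8q.
Set SMB = MC: 136.2 - 1.8q = 32.1 + 1.1q → q* = 35.8966.
Height of the DWL triangle at q_m is SMB(q_m) − MC(q_m) = MEB(q_m) = 12.5000.
DWL = ½ × 4.3104 × 12.5000 = 26.9400.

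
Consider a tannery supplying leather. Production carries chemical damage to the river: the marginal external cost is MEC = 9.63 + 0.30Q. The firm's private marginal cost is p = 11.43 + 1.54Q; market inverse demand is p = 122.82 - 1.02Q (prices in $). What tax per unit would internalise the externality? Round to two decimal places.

tax = $20.30 per unit

Social marginal cost = private MC + MEC = 21.06 + 1.84Q.
Set SMC = demand: 21.06 + 1.84Q = 122.82 - 1.02Q → Q* = 35.5804.
The Pigouvian tax equals MEC at Q*: 9.63 + 0.30×35.5804 = 20.3041.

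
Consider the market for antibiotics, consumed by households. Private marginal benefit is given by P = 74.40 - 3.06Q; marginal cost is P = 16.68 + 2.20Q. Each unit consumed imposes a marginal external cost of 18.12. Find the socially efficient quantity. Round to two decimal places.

Social marginal benefit = demand − MEC = 56.28 - 3.06Q.
Set SMB = MC: 56.28 - 3.06Q = 16.68 + 2.20Q → Q* = 7.5285.

Q* = 7.53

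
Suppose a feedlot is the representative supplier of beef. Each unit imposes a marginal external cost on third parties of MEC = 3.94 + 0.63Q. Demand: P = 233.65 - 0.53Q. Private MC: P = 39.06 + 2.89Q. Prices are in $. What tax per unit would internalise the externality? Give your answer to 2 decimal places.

tax = $33.60 per unit

Social marginal cost = private MC + MEC = 43.00 + 3.52Q.
Set SMC = demand: 43.00 + 3.52Q = 233.65 - 0.53Q → Q* = 47.0741.
The Pigouvian tax equals MEC at Q*: 3.94 + 0.63×47.0741 = 33.5967.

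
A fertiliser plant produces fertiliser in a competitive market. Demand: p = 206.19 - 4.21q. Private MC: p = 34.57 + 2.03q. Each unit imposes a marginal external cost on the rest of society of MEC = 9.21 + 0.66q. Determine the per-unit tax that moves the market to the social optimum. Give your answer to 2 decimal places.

Social marginal cost = private MC + MEC = 43.78 + 2.69q.
Set SMC = demand: 43.78 + 2.69q = 206.19 - 4.21q → q* = 23.5377.
The Pigouvian tax equals MEC at q*: 9.21 + 0.66×23.5377 = 24.7449.

tax = 24.74 per unit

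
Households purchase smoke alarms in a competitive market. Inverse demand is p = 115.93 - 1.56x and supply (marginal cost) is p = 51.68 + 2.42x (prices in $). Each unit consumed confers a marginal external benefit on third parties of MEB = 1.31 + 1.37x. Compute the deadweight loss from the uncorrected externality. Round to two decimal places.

Market equilibrium (private): 51.68 + 2.42x = 115.93 - 1.56x → x_m = 16.1432.
Social marginal benefit = demand + MEB = 117.24 - 0.19x.
Set SMB = MC: 117.24 - 0.19x = 51.68 + 2.42x → x* = 25.1188.
The loss is the area between SMB and MC from x* to x_m; with linear curves that's a triangle of height MEB(x_m).
DWL = ½ × 8.9756 × 23.4262 = 105.1321.

DWL = $105.13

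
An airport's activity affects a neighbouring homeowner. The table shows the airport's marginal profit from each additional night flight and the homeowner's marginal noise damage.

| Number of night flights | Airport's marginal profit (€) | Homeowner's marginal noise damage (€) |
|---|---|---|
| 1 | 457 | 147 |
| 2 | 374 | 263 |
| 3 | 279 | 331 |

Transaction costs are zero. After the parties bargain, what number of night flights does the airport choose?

2

Bargaining reaches the level where marginal profit last exceeds marginal noise damage.
That holds through level 2 (374 ≥ 263) but not at 3 (279 < 331).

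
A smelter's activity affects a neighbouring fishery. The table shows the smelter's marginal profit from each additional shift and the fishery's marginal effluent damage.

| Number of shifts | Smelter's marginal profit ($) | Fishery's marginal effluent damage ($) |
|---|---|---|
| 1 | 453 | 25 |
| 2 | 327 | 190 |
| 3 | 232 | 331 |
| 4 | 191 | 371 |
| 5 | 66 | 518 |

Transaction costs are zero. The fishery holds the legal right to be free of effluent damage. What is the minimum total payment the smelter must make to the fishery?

$215

Efficient level: marginal profit ≥ marginal effluent damage through level 2, so k* = 2.
With the fishery holding the right, the smelter must at least compensate total damage at k*: 25 + 190 = 215.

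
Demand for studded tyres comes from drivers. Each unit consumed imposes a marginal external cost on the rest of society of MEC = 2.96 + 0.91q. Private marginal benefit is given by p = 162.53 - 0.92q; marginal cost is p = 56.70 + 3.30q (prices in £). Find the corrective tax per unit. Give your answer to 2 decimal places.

tax = £21.21 per unit

Social marginal benefit = demand − MEC = 159.57 - 1.83q.
Set SMB = MC: 159.57 - 1.83q = 56.70 + 3.30q → q* = 20.0526.
The Pigouvian tax equals MEC at q*: 2.96 + 0.91×20.0526 = 21.2079.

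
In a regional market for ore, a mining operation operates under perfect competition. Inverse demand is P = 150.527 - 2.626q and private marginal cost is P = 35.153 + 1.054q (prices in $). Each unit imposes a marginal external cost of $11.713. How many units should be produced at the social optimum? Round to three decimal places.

q* = 28.169

Social marginal cost = private MC + MEC = 46.866 + 1.054q.
Set SMC = demand: 46.866 + 1.054q = 150.527 - 2.626q → q* = 28.1688.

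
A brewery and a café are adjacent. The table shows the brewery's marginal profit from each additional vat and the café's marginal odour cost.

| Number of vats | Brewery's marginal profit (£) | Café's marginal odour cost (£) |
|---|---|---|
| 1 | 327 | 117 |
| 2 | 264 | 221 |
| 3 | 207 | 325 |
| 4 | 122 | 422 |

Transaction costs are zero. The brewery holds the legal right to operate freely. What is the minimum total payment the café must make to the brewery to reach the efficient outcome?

Left alone the brewery would choose level 4 (marginal profit stays positive).
Efficient level: k* = 2 (marginal profit ≥ marginal odour cost through 2).
The café must at least cover the brewery's forgone profit from cutting 4→2: 207 + 122 = 329.

£329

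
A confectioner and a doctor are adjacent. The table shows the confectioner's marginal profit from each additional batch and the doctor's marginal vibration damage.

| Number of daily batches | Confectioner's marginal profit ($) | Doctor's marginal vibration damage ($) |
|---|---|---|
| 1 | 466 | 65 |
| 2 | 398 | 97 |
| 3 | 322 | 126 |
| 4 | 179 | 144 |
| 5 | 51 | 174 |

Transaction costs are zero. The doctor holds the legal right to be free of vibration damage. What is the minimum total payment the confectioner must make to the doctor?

$432

Efficient level: marginal profit ≥ marginal vibration damage through level 4, so k* = 4.
With the doctor holding the right, the confectioner must at least compensate total damage at k*: 65 + 97 + 126 + 144 = 432.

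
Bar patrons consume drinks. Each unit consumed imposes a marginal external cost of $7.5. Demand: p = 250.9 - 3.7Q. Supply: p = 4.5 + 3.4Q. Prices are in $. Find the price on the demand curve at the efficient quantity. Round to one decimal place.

P = $126.4

Social marginal benefit = demand − MEC = 243.4 - 3.7Q.
Set SMB = MC: 243.4 - 3.7Q = 4.5 + 3.4Q → Q* = 33.6479.
Consumer price on the demand curve at Q*: 250.9 − 3.7×33.6479 = 126.4028.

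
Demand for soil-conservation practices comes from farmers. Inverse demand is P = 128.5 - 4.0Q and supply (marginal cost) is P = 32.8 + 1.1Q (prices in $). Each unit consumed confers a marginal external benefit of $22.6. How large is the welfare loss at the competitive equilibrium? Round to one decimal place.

DWL = $50.1

Market equilibrium (private): 32.8 + 1.1Q = 128.5 - 4.0Q → Q_m = 18.7647.
Social marginal benefit = demand + MEB = 151.1 - 4.0Q.
Set SMB = MC: 151.1 - 4.0Q = 32.8 + 1.1Q → Q* = 23.1961.
Between Q* and Q_m the wedge SMB − MC runs linearly from 0 to MEB(Q_m), so the loss is a triangle.
DWL = ½ × 4.4314 × 22.6000 = 50.0748.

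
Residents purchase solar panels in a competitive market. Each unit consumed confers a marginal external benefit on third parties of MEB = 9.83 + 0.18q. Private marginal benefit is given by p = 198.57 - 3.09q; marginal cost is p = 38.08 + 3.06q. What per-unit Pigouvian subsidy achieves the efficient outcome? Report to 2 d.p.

Social marginal benefit = demand + MEB = 208.40 - 2.91q.
Set SMB = MC: 208.40 - 2.91q = 38.08 + 3.06q → q* = 28.5293.
The Pigouvian subsidy equals MEB at q*: 9.83 + 0.18×28.5293 = 14.9653.

subsidy = 14.97 per unit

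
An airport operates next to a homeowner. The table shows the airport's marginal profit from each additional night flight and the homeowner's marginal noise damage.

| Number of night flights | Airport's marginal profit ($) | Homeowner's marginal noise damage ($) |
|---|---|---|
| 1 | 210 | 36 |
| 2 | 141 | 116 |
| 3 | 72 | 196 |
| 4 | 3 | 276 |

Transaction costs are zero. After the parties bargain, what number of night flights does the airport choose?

Bargaining reaches the level where marginal profit last exceeds marginal noise damage.
That holds through level 2 (141 ≥ 116) but not at 3 (72 < 196).

2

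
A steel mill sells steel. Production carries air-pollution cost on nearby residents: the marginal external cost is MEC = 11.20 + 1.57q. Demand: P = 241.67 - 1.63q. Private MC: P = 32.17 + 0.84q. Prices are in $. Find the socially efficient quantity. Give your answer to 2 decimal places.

q* = 49.08

Social marginal cost = private MC + MEC = 43.37 + 2.41q.
Set SMC = demand: 43.37 + 2.41q = 241.67 - 1.63q → q* = 49.0842.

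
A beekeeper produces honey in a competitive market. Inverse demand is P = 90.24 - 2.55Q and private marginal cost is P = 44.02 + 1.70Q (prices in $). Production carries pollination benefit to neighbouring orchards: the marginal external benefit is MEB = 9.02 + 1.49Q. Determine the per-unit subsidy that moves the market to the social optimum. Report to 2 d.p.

subsidy = $38.84 per unit

Social marginal cost = private MC − MEB = 35.00 + 0.21Q.
Set SMC = demand: 35.00 + 0.21Q = 90.24 - 2.55Q → Q* = 20.0145.
The Pigouvian subsidy equals MEB at Q*: 9.02 + 1.49×20.0145 = 38.8416.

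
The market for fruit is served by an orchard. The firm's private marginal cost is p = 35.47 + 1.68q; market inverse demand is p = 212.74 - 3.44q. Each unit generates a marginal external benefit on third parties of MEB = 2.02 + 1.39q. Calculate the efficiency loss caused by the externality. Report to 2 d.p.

DWL = 337.08

Market equilibrium (private): 35.47 + 1.68q = 212.74 - 3.44q → q_m = 34.6230.
Social marginal cost = private MC − MEB = 33.45 + 0.29q.
Set SMC = demand: 33.45 + 0.29q = 212.74 - 3.44q → q* = 48.0670.
The welfare-loss triangle has base |q_m − q*| and height MEB(q_m) (the vertical gap between SMC and demand is zero at q* and MEB at q_m).
DWL = ½ × 13.4440 × 50.1460 = 337.0814.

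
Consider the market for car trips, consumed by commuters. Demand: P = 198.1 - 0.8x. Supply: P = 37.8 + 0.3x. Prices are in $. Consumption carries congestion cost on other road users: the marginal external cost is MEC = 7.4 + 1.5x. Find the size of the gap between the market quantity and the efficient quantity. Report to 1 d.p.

Market equilibrium (private): 37.8 + 0.3x = 198.1 - 0.8x → x_m = 145.7273.
Social marginal benefit = demand − MEC = 190.7 - 2.3x.
Set SMB = MC: 190.7 - 2.3x = 37.8 + 0.3x → x* = 58.8077.
Gap = |145.7273 − 58.8077| = 86.9196.

86.9 units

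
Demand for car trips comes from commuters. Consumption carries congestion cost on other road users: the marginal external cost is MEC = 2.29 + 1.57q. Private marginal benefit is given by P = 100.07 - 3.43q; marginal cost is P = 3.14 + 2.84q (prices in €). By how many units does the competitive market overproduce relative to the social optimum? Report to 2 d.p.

Market equilibrium (private): 3.14 + 2.84q = 100.07 - 3.43q → q_m = 15.4593.
Social marginal benefit = demand − MEC = 97.78 - 5.00q.
Set SMB = MC: 97.78 - 5.00q = 3.14 + 2.84q → q* = 12.0714.
Gap = |15.4593 − 12.0714| = 3.3879.

3.39 units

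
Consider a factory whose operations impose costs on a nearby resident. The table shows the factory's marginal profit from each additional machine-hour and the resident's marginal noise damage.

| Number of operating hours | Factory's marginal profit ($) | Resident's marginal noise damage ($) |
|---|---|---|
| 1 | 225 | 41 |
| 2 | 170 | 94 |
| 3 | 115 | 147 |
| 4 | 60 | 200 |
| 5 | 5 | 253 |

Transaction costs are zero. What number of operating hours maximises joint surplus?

2

Bargaining reaches the level where marginal profit last exceeds marginal noise damage.
That holds through level 2 (170 ≥ 94) but not at 3 (115 < 147).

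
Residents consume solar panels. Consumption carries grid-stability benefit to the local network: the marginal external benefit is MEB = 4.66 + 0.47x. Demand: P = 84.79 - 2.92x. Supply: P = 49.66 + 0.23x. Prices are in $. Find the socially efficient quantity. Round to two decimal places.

x* = 14.85

Social marginal benefit = demand + MEB = 89.45 - 2.45x.
Set SMB = MC: 89.45 - 2.45x = 49.66 + 0.23x → x* = 14.8470.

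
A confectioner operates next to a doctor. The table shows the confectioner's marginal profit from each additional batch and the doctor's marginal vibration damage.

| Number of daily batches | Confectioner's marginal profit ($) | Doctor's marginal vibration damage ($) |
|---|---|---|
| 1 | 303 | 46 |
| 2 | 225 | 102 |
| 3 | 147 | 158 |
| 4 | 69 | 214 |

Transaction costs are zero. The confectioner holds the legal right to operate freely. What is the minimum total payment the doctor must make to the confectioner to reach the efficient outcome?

$216

Left alone the confectioner would choose level 4 (marginal profit stays positive).
Efficient level: k* = 2 (marginal profit ≥ marginal vibration damage through 2).
The doctor must at least cover the confectioner's forgone profit from cutting 4→2: 147 + 69 = 216.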